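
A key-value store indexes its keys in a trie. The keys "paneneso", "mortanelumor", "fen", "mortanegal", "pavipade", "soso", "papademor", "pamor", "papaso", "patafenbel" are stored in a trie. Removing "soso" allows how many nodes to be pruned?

4

After clearing the end-marker at "soso", prune upward until reaching a node still needed by another word.
No other word shares any prefix with "soso", so all 4 of its nodes go.
Nodes removed: 4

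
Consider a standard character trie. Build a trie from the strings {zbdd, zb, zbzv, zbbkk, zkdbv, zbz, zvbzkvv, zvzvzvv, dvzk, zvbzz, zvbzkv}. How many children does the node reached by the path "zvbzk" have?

The children of the "zvbzk" node are the distinct next characters among strings starting with "zvbzk".
Characters that immediately follow "zvbzk" among the stored strings: {v}.
That node has 1 child edge.

1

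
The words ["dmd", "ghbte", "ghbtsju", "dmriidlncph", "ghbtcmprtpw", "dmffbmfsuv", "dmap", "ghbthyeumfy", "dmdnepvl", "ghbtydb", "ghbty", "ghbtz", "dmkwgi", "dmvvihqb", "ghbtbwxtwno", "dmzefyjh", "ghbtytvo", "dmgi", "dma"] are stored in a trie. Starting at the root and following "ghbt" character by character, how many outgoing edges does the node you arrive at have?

The children of the "ghbt" node are the distinct next characters among strings starting with "ghbt".
Characters that immediately follow "ghbt" among the stored strings: {b, c, e, h, s, y, z}.
That node has 7 child edges.

7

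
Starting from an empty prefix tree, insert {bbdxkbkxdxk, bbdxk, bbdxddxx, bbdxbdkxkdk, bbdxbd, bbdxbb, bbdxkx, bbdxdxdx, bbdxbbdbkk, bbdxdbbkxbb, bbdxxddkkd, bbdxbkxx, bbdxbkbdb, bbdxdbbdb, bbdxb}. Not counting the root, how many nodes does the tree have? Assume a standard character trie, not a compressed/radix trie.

Trace insertions, counting only characters that open a new branch:
  "bbdxkbkxdxk" → 11 new (b, b, d, x, k, b, k, x, d, x, k)
  "bbdxk" → prefix "bbdxk" already present; 0 new (none)
  "bbdxddxx" → prefix "bbdx" already present; 4 new (d, d, x, x)
  "bbdxbdkxkdk" → prefix "bbdx" already present; 7 new (b, d, k, x, k, d, k)
  "bbdxbd" → prefix "bbdxbd" already present; 0 new (none)
  "bbdxbb" → prefix "bbdxb" already present; 1 new (b)
  "bbdxkx" → prefix "bbdxk" already present; 1 new (x)
  "bbdxdxdx" → prefix "bbdxd" already present; 3 new (x, d, x)
  "bbdxbbdbkk" → prefix "bbdxbb" already present; 4 new (d, b, k, k)
  "bbdxdbbkxbb" → prefix "bbdxd" already present; 6 new (b, b, k, x, b, b)
  "bbdxxddkkd" → prefix "bbdx" already present; 6 new (x, d, d, k, k, d)
  "bbdxbkxx" → prefix "bbdxb" already present; 3 new (k, x, x)
  "bbdxbkbdb" → prefix "bbdxbk" already present; 3 new (b, d, b)
  "bbdxdbbdb" → prefix "bbdxdbb" already present; 2 new (d, b)
  "bbdxb" → prefix "bbdxb" already present; 0 new (none)
Total nodes = 11 + 0 + 4 + 7 + 0 + 1 + 1 + 3 + 4 + 6 + 6 + 3 + 3 + 2 + 0 = 51

51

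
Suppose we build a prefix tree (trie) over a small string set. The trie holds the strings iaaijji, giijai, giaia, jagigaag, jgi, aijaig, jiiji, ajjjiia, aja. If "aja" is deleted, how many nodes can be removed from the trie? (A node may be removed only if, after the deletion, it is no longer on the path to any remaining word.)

After clearing the end-marker at "aja", prune upward until reaching a node still needed by another word.
The suffix "a" (1 node) is used only by "aja"; the node for "aj" still has the child "j", so pruning stops there.
Nodes removed: 1

1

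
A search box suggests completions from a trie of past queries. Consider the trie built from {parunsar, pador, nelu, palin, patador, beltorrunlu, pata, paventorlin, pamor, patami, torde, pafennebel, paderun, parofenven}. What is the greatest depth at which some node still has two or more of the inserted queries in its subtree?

4

Equivalently: take the maximum, over all pairs, of their longest common prefix length.
e.g. "pata" and "patador" share the prefix "pata" of length 4; no pair shares a longer one.
Longest shared-prefix length: 4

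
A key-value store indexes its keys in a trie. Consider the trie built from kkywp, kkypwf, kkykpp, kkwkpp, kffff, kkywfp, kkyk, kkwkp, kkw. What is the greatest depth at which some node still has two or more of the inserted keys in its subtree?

5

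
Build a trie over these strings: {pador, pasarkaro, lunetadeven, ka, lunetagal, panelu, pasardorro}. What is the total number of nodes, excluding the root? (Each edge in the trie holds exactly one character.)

37

Insert word by word; a character creates a node only if that edge doesn't already exist:
  "pador" → 5 new (p, a, d, o, r)
  "pasarkaro" → prefix "pa" already present; 7 new (s, a, r, k, a, r, o)
  "lunetadeven" → 11 new (l, u, n, e, t, a, d, e, v, e, n)
  "ka" → 2 new (k, a)
  "lunetagal" → prefix "luneta" already present; 3 new (g, a, l)
  "panelu" → prefix "pa" already present; 4 new (n, e, l, u)
  "pasardorro" → prefix "pasar" already present; 5 new (d, o, r, r, o)
Total nodes = 5 + 7 + 11 + 2 + 3 + 4 + 5 = 37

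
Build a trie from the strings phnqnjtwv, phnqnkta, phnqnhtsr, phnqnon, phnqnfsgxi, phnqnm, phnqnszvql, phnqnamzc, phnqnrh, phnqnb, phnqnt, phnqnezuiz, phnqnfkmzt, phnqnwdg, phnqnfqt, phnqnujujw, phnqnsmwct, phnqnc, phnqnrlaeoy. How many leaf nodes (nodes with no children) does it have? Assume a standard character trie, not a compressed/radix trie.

Leaves are exactly the stored words that no other stored word extends.
Those words: "phnqnamzc", "phnqnb", "phnqnc", "phnqnezuiz", "phnqnfkmzt", "phnqnfqt", "phnqnfsgxi", "phnqnhtsr", "phnqnjtwv", "phnqnkta", "phnqnm", "phnqnon", "phnqnrh", "phnqnrlaeoy", "phnqnsmwct", "phnqnszvql", "phnqnt", "phnqnujujw", "phnqnwdg"
Leaf count: 19

19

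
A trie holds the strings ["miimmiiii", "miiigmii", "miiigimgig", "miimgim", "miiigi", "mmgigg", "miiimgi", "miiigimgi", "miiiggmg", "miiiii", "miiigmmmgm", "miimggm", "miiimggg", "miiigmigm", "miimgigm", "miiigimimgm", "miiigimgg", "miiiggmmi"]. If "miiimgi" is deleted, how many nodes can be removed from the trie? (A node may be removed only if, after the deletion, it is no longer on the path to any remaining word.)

Walk "miiimgi" from the leaf back toward the root, removing each node that no remaining word uses.
The suffix "i" (1 node) is used only by "miiimgi"; the node for "miiimg" still has the child "g", so pruning stops there.
Nodes removed: 1

1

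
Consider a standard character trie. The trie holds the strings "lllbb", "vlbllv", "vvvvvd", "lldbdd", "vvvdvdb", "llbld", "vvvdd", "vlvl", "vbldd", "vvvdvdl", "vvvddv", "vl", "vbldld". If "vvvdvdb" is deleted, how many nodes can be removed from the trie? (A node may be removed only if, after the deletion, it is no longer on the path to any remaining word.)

1

After clearing the end-marker at "vvvdvdb", prune upward until reaching a node still needed by another word.
The suffix "b" (1 node) is used only by "vvvdvdb"; the node for "vvvdvd" still has the child "l", so pruning stops there.
Nodes removed: 1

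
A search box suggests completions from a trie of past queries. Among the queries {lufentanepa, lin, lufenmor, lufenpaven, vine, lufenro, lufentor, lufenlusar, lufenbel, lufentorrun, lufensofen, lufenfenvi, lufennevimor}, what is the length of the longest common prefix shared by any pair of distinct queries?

The deepest shared node is where two words last agree before diverging.
"lufentor" and "lufentorrun" agree on "lufentor" (8 characters) before diverging; nothing deeper is shared.
Longest shared-prefix length: 8

8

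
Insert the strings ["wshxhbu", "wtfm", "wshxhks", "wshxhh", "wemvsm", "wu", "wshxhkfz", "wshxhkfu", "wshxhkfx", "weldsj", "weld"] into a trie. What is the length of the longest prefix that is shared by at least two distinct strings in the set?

7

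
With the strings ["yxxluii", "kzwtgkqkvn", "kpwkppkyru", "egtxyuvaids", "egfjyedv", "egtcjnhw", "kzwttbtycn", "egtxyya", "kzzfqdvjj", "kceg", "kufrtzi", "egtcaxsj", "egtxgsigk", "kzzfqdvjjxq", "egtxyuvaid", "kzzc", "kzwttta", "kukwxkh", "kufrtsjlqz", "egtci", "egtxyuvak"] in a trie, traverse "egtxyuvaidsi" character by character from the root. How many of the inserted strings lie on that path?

2

Walk "egtxyuvaidsi" from the root; an end-of-word marker is hit whenever a stored word is a prefix of "egtxyuvaidsi".
Prefixes of the query that are stored words: "egtxyuvaid", "egtxyuvaids"
Count: 2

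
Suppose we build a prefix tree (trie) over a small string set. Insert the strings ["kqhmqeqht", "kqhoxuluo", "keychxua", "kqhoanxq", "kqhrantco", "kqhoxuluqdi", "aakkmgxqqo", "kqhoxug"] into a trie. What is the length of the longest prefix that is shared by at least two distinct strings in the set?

Look for the deepest trie node that still has at least two words in its subtree.
"kqhoxuluo" and "kqhoxuluqdi" agree on "kqhoxulu" (8 characters) before diverging; nothing deeper is shared.
Longest shared-prefix length: 8

8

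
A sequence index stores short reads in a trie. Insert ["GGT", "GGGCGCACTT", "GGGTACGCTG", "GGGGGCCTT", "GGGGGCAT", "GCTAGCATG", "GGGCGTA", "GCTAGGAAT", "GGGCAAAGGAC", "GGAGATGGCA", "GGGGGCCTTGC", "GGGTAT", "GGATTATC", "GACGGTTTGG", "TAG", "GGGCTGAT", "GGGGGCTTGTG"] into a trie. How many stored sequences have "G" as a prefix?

16

Traverse to the node for "G", then collect every word in that subtree.
Words under "G": GACGGTTTGG, GCTAGCATG, GCTAGGAAT, GGAGATGGCA, GGATTATC, GGGCAAAGGAC, GGGCGCACTT, GGGCGTA, GGGCTGAT, GGGGGCAT, GGGGGCCTT, GGGGGCCTTGC, GGGGGCTTGTG, GGGTACGCTG, GGGTAT, GGT
Count: 16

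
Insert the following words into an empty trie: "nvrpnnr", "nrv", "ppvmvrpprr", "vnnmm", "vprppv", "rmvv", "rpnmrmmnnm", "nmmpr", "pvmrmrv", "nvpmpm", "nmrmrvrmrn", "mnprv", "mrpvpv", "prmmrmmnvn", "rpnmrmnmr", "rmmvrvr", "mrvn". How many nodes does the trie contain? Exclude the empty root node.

Trace insertions, counting only characters that open a new branch:
  "nvrpnnr" → 7 new (n, v, r, p, n, n, r)
  "nrv" → prefix "n" already present; 2 new (r, v)
  "ppvmvrpprr" → 10 new (p, p, v, m, v, r, p, p, r, r)
  "vnnmm" → 5 new (v, n, n, m, m)
  "vprppv" → prefix "v" already present; 5 new (p, r, p, p, v)
  "rmvv" → 4 new (r, m, v, v)
  "rpnmrmmnnm" → prefix "r" already present; 9 new (p, n, m, r, m, m, n, n, m)
  "nmmpr" → prefix "n" already present; 4 new (m, m, p, r)
  "pvmrmrv" → prefix "p" already present; 6 new (v, m, r, m, r, v)
  "nvpmpm" → prefix "nv" already present; 4 new (p, m, p, m)
  "nmrmrvrmrn" → prefix "nm" already present; 8 new (r, m, r, v, r, m, r, n)
  "mnprv" → 5 new (m, n, p, r, v)
  "mrpvpv" → prefix "m" already present; 5 new (r, p, v, p, v)
  "prmmrmmnvn" → prefix "p" already present; 9 new (r, m, m, r, m, m, n, v, n)
  "rpnmrmnmr" → prefix "rpnmrm" already present; 3 new (n, m, r)
  "rmmvrvr" → prefix "rm" already present; 5 new (m, v, r, v, r)
  "mrvn" → prefix "mr" already present; 2 new (v, n)
Total nodes = 7 + 2 + 10 + 5 + 5 + 4 + 9 + 4 + 6 + 4 + 8 + 5 + 5 + 9 + 3 + 5 + 2 = 93

93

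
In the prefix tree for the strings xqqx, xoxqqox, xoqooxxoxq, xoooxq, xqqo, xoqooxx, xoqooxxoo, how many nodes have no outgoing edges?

A leaf is a node with no children — equivalently, the end of a word that is not a proper prefix of any other stored word.
Those words: "xoooxq", "xoqooxxoo", "xoqooxxoxq", "xoxqqox", "xqqo", "xqqx"
Leaf count: 6

6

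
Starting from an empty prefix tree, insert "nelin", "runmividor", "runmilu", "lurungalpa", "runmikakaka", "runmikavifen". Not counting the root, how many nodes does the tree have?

38

Trie structure (* marks end of a word):
(root)
├─ l
│  └─ u
│     └─ r
│        └─ u
│           └─ n
│              └─ g
│                 └─ a
│                    └─ l
│                       └─ p
│                          └─ a *
├─ n
│  └─ e
│     └─ l
│        └─ i
│           └─ n *
└─ r
   └─ u
      └─ n
         └─ m
            └─ i
               ├─ k
               │  └─ a
               │     ├─ k
               │     │  └─ a
               │     │     └─ k
               │     │        └─ a *
               │     └─ v
               │        └─ i
               │           └─ f
               │              └─ e
               │                 └─ n *
               ├─ l
               │  └─ u *
               └─ v
                  └─ i
                     └─ d
                        └─ o
                           └─ r *
Counting every labelled node above: 38.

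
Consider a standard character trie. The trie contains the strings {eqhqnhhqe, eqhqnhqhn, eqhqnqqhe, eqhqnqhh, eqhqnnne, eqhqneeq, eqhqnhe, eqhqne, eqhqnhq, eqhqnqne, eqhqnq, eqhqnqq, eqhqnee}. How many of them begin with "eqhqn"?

Filter for entries beginning with "eqhqn":
Matches: "eqhqne", "eqhqnee", "eqhqneeq", "eqhqnhe", "eqhqnhhqe", "eqhqnhq", "eqhqnhqhn", "eqhqnnne", "eqhqnq", "eqhqnqhh", "eqhqnqne", "eqhqnqq", "eqhqnqqhe"
Count: 13

13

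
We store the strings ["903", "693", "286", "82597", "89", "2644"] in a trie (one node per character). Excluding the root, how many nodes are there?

18

Insert word by word; a character creates a node only if that edge doesn't already exist:
  "903" → 3 new (9, 0, 3)
  "693" → 3 new (6, 9, 3)
  "286" → 3 new (2, 8, 6)
  "82597" → 5 new (8, 2, 5, 9, 7)
  "89" → prefix "8" already present; 1 new (9)
  "2644" → prefix "2" already present; 3 new (6, 4, 4)
Total nodes = 3 + 3 + 3 + 5 + 1 + 3 = 18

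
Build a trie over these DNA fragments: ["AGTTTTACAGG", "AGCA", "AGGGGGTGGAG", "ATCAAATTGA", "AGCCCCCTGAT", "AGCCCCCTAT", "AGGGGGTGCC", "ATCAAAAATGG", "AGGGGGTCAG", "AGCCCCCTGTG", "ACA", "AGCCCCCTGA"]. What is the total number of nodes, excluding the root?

55

Count nodes per top-level branch (shared prefixes stored once):
  'A'-branch (ACA, AGCA, AGCCCCCTAT, AGCCCCCTGA, AGCCCCCTGAT, AGCCCCCTGTG, AGGGGGTCAG, AGGGGGTGCC, AGGGGGTGGAG, AGTTTTACAGG, ATCAAAAATGG, ATCAAATTGA): 55 nodes
Sum: 55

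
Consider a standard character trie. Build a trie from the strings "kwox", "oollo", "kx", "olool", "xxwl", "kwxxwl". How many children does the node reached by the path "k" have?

2

The children of the "k" node are the distinct next characters among strings starting with "k".
Distinct next characters after "k": w, x.
That node has 2 child edges.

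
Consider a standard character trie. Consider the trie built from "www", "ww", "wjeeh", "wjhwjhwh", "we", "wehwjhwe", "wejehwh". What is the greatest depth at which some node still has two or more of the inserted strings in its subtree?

2

Equivalently: take the maximum, over all pairs, of their longest common prefix length.
e.g. "we" and "wehwjhwe" share the prefix "we" of length 2; no pair shares a longer one.
Longest shared-prefix length: 2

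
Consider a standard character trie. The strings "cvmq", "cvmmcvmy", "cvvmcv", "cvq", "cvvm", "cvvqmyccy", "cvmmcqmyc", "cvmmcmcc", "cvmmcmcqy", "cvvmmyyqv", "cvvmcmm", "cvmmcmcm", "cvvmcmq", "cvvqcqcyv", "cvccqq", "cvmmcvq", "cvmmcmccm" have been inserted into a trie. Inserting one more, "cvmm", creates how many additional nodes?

"cvmm" is already a full path in the trie; only an end-marker is added.
No new nodes are needed: 0.

0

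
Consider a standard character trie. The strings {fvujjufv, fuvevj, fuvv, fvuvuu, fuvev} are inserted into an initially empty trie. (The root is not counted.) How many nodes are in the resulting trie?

For each word, the new-node count is its length minus the longest prefix already in the trie:
  "fvujjufv" → 8 new (f, v, u, j, j, u, f, v)
  "fuvevj" → prefix "f" already present; 5 new (u, v, e, v, j)
  "fuvv" → prefix "fuv" already present; 1 new (v)
  "fvuvuu" → prefix "fvu" already present; 3 new (v, u, u)
  "fuvev" → prefix "fuvev" already present; 0 new (none)
Total nodes = 8 + 5 + 1 + 3 + 0 = 17

17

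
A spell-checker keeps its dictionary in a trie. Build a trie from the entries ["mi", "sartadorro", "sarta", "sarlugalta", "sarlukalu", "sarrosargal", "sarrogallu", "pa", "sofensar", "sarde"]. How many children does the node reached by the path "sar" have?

4

Follow the path "sar" to its node, then look at its outgoing edges.
Characters that immediately follow "sar" among the stored strings: {d, l, r, t}.
That node has 4 child edges.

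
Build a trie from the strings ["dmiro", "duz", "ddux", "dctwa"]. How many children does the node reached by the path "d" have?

Follow the path "d" to its node, then look at its outgoing edges.
Characters that immediately follow "d" among the stored strings: {c, d, m, u}.
That node has 4 child edges.

4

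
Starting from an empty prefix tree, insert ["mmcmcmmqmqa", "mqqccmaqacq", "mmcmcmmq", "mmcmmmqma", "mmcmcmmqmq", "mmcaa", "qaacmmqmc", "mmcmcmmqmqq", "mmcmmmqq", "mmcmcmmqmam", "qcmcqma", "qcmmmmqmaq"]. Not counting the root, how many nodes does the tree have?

Count nodes per top-level branch (shared prefixes stored once):
  'm'-branch (mmcaa, mmcmcmmq, mmcmcmmqmam, mmcmcmmqmq, mmcmcmmqmqa, mmcmcmmqmqq, mmcmmmqma, mmcmmmqq, mqqccmaqacq): 32 nodes
  'q'-branch (qaacmmqmc, qcmcqma, qcmmmmqmaq): 22 nodes
Sum: 54

54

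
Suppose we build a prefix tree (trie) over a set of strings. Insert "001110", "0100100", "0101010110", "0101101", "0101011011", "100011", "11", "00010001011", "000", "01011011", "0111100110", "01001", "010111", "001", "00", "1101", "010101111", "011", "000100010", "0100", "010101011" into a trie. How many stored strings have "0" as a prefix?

18

Filter for entries beginning with "0":
Matches: "00", "000", "000100010", "00010001011", "001", "001110", "0100", "01001", "0100100", "010101011", "0101010110", "0101011011", "010101111", "0101101", "01011011", "010111", "011", "0111100110"
Count: 18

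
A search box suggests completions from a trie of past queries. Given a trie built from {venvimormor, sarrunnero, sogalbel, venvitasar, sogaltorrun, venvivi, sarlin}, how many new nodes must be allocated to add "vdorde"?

"v" is already a path in the trie; the remaining "dorde" must be added.
So 6 − 1 = 5 new nodes.

5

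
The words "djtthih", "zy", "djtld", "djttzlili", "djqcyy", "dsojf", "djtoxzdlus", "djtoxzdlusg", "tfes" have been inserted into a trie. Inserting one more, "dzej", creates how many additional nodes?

Walking "dzej" from the root, the first 1 characters ("d") follow existing edges; "z" is the first miss.
So 4 − 1 = 3 new nodes.

3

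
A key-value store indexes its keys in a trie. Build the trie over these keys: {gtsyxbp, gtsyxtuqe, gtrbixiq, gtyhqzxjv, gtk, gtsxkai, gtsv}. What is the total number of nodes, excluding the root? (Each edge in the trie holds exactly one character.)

Trie structure (* marks end of a word):
(root)
└─ g
   └─ t
      ├─ k *
      ├─ r
      │  └─ b
      │     └─ i
      │        └─ x
      │           └─ i
      │              └─ q *
      ├─ s
      │  ├─ v *
      │  ├─ x
      │  │  └─ k
      │  │     └─ a
      │  │        └─ i *
      │  └─ y
      │     └─ x
      │        ├─ b
      │        │  └─ p *
      │        └─ t
      │           └─ u
      │              └─ q
      │                 └─ e *
      └─ y
         └─ h
            └─ q
               └─ z
                  └─ x
                     └─ j
                        └─ v *
Counting every labelled node above: 30.

30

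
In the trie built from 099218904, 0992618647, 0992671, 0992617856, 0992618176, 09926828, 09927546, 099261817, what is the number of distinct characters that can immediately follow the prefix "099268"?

1

The children of the "099268" node are the distinct next characters among strings starting with "099268".
Characters that immediately follow "099268" among the stored strings: {2}.
That node has 1 child edge.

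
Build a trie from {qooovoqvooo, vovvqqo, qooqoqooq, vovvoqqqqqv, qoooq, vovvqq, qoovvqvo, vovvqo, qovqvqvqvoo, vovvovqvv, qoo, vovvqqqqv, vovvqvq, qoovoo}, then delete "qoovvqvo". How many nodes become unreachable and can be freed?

After clearing the end-marker at "qoovvqvo", prune upward until reaching a node still needed by another word.
The suffix "vqvo" (4 nodes) is used only by "qoovvqvo"; the node for "qoov" still has the child "o", so pruning stops there.
Nodes removed: 4

4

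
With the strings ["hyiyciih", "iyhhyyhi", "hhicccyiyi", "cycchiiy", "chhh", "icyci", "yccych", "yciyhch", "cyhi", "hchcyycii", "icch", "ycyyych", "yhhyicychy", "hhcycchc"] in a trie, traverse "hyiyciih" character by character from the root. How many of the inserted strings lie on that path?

1

Walk "hyiyciih" from the root; an end-of-word marker is hit whenever a stored word is a prefix of "hyiyciih".
Prefixes of the query that are stored words: "hyiyciih"
Count: 1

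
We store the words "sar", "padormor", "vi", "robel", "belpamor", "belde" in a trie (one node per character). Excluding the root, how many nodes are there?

Trie structure (* marks end of a word):
(root)
├─ b
│  └─ e
│     └─ l
│        ├─ d
│        │  └─ e *
│        └─ p
│           └─ a
│              └─ m
│                 └─ o
│                    └─ r *
├─ p
│  └─ a
│     └─ d
│        └─ o
│           └─ r
│              └─ m
│                 └─ o
│                    └─ r *
├─ r
│  └─ o
│     └─ b
│        └─ e
│           └─ l *
├─ s
│  └─ a
│     └─ r *
└─ v
   └─ i *
Counting every labelled node above: 28.

28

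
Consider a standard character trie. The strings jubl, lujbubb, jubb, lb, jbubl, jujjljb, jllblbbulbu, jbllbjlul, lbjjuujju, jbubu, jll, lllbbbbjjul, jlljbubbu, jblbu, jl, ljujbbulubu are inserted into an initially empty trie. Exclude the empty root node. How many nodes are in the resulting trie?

For each word, the new-node count is its length minus the longest prefix already in the trie:
  "jubl" → 4 new (j, u, b, l)
  "lujbubb" → 7 new (l, u, j, b, u, b, b)
  "jubb" → prefix "jub" already present; 1 new (b)
  "lb" → prefix "l" already present; 1 new (b)
  "jbubl" → prefix "j" already present; 4 new (b, u, b, l)
  "jujjljb" → prefix "ju" already present; 5 new (j, j, l, j, b)
  "jllblbbulbu" → prefix "j" already present; 10 new (l, l, b, l, b, b, u, l, b, u)
  "jbllbjlul" → prefix "jb" already present; 7 new (l, l, b, j, l, u, l)
  "lbjjuujju" → prefix "lb" already present; 7 new (j, j, u, u, j, j, u)
  "jbubu" → prefix "jbub" already present; 1 new (u)
  "jll" → prefix "jll" already present; 0 new (none)
  "lllbbbbjjul" → prefix "l" already present; 10 new (l, l, b, b, b, b, j, j, u, l)
  "jlljbubbu" → prefix "jll" already present; 6 new (j, b, u, b, b, u)
  "jblbu" → prefix "jbl" already present; 2 new (b, u)
  "jl" → prefix "jl" already present; 0 new (none)
  "ljujbbulubu" → prefix "l" already present; 10 new (j, u, j, b, b, u, l, u, b, u)
Total nodes = 4 + 7 + 1 + 1 + 4 + 5 + 10 + 7 + 7 + 1 + 0 + 10 + 6 + 2 + 0 + 10 = 75

75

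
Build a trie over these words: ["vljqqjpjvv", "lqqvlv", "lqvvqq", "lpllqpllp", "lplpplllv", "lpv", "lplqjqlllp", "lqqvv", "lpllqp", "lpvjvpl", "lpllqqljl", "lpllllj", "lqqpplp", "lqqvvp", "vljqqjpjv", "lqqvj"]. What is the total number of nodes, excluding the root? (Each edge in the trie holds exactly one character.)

Trace insertions, counting only characters that open a new branch:
  "vljqqjpjvv" → 10 new (v, l, j, q, q, j, p, j, v, v)
  "lqqvlv" → 6 new (l, q, q, v, l, v)
  "lqvvqq" → prefix "lq" already present; 4 new (v, v, q, q)
  "lpllqpllp" → prefix "l" already present; 8 new (p, l, l, q, p, l, l, p)
  "lplpplllv" → prefix "lpl" already present; 6 new (p, p, l, l, l, v)
  "lpv" → prefix "lp" already present; 1 new (v)
  "lplqjqlllp" → prefix "lpl" already present; 7 new (q, j, q, l, l, l, p)
  "lqqvv" → prefix "lqqv" already present; 1 new (v)
  "lpllqp" → prefix "lpllqp" already present; 0 new (none)
  "lpvjvpl" → prefix "lpv" already present; 4 new (j, v, p, l)
  "lpllqqljl" → prefix "lpllq" already present; 4 new (q, l, j, l)
  "lpllllj" → prefix "lpll" already present; 3 new (l, l, j)
  "lqqpplp" → prefix "lqq" already present; 4 new (p, p, l, p)
  "lqqvvp" → prefix "lqqvv" already present; 1 new (p)
  "vljqqjpjv" → prefix "vljqqjpjv" already present; 0 new (none)
  "lqqvj" → prefix "lqqv" already present; 1 new (j)
Total nodes = 10 + 6 + 4 + 8 + 6 + 1 + 7 + 1 + 0 + 4 + 4 + 3 + 4 + 1 + 0 + 1 = 60

60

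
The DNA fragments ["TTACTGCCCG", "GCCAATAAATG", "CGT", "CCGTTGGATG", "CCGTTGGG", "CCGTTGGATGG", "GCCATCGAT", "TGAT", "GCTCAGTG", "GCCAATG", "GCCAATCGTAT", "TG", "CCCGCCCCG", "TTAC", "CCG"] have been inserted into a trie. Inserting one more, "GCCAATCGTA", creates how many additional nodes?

0

Every character of "GCCAATCGTA" already lies on an existing path (it is a prefix of some stored word).
No new nodes are needed: 0.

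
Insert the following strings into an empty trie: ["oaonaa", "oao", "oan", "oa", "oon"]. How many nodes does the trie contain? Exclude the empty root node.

9

Trace insertions, counting only characters that open a new branch:
  "oaonaa" → 6 new (o, a, o, n, a, a)
  "oao" → prefix "oao" already present; 0 new (none)
  "oan" → prefix "oa" already present; 1 new (n)
  "oa" → prefix "oa" already present; 0 new (none)
  "oon" → prefix "o" already present; 2 new (o, n)
Total nodes = 6 + 0 + 1 + 0 + 2 = 9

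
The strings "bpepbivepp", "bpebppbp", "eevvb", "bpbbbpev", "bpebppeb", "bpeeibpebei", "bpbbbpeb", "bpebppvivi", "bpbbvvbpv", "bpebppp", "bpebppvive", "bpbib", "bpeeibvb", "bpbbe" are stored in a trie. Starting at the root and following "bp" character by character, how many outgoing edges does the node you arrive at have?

Follow the path "bp" to its node, then look at its outgoing edges.
Characters that immediately follow "bp" among the stored strings: {b, e}.
That node has 2 child edges.

2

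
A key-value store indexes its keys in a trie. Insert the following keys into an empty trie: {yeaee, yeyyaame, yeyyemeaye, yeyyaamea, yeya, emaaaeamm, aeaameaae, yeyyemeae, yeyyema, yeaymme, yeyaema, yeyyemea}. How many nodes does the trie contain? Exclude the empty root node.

46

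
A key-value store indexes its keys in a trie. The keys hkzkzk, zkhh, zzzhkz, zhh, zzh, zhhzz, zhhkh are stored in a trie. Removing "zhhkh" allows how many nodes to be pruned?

After clearing the end-marker at "zhhkh", prune upward until reaching a node still needed by another word.
The suffix "kh" (2 nodes) is used only by "zhhkh"; the node for "zhh" still has the child "z", so pruning stops there.
Nodes removed: 2

2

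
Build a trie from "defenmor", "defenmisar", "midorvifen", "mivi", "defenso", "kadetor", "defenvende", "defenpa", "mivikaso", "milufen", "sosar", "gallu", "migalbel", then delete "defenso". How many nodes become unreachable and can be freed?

2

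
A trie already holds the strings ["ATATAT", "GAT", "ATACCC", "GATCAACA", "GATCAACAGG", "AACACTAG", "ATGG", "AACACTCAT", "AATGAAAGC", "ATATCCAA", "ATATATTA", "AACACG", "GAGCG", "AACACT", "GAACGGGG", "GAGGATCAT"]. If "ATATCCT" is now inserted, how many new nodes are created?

"ATATCC" is already a path in the trie; the remaining "T" must be added.
So 7 − 6 = 1 new nodes.

1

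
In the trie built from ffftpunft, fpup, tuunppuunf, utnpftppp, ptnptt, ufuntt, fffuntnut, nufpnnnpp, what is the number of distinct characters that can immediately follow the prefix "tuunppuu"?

Follow the path "tuunppuu" to its node, then look at its outgoing edges.
Distinct next characters after "tuunppuu": n.
That node has 1 child edge.

1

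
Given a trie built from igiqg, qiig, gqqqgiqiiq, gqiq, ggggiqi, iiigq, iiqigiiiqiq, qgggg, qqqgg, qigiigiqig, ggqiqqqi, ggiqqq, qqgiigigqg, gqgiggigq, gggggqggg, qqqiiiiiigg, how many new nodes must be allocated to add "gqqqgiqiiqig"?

Walking "gqqqgiqiiqig" from the root, the first 10 characters ("gqqqgiqiiq") follow existing edges; "i" is the first miss.
Each of the 2 remaining characters creates one node.

2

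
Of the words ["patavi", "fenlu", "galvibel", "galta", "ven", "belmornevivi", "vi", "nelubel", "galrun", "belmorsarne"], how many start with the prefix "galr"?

Traverse to the node for "galr", then collect every word in that subtree.
Words under "galr": galrun
Count: 1

1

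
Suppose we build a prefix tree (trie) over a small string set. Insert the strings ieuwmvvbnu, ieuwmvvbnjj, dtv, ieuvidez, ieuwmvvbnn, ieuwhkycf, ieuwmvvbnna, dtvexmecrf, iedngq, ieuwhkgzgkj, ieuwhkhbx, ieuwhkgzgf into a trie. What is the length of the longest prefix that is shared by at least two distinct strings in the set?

Equivalently: take the maximum, over all pairs, of their longest common prefix length.
e.g. "ieuwmvvbnn" and "ieuwmvvbnna" share the prefix "ieuwmvvbnn" of length 10; no pair shares a longer one.
Longest shared-prefix length: 10

10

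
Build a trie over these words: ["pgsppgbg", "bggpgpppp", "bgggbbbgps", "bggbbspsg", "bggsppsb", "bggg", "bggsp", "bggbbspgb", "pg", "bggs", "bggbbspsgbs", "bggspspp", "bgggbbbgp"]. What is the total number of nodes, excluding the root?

42

Trace insertions, counting only characters that open a new branch:
  "pgsppgbg" → 8 new (p, g, s, p, p, g, b, g)
  "bggpgpppp" → 9 new (b, g, g, p, g, p, p, p, p)
  "bgggbbbgps" → prefix "bgg" already present; 7 new (g, b, b, b, g, p, s)
  "bggbbspsg" → prefix "bgg" already present; 6 new (b, b, s, p, s, g)
  "bggsppsb" → prefix "bgg" already present; 5 new (s, p, p, s, b)
  "bggg" → prefix "bggg" already present; 0 new (none)
  "bggsp" → prefix "bggsp" already present; 0 new (none)
  "bggbbspgb" → prefix "bggbbsp" already present; 2 new (g, b)
  "pg" → prefix "pg" already present; 0 new (none)
  "bggs" → prefix "bggs" already present; 0 new (none)
  "bggbbspsgbs" → prefix "bggbbspsg" already present; 2 new (b, s)
  "bggspspp" → prefix "bggsp" already present; 3 new (s, p, p)
  "bgggbbbgp" → prefix "bgggbbbgp" already present; 0 new (none)
Total nodes = 8 + 9 + 7 + 6 + 5 + 0 + 0 + 2 + 0 + 0 + 2 + 3 + 0 = 42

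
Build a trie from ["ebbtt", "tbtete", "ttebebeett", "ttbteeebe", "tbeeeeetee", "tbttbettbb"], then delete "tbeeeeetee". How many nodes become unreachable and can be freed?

8

Walk "tbeeeeetee" from the leaf back toward the root, removing each node that no remaining word uses.
The suffix "eeeeetee" (8 nodes) is used only by "tbeeeeetee"; the node for "tb" still has the child "t", so pruning stops there.
Nodes removed: 8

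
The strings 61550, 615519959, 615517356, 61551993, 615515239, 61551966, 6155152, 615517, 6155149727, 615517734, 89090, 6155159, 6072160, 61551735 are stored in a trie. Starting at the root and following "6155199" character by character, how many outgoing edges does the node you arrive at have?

Walk "6155199" from the root, arriving at one node.
Distinct next characters after "6155199": 3, 5.
That node has 2 child edges.

2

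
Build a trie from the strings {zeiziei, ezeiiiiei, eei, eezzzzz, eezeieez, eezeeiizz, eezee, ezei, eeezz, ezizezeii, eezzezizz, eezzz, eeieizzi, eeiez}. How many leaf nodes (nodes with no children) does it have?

10

Leaves are exactly the stored words that no other stored word extends.
Those words: "eeezz", "eeieizzi", "eeiez", "eezeeiizz", "eezeieez", "eezzezizz", "eezzzzz", "ezeiiiiei", "ezizezeii", "zeiziei"
Leaf count: 10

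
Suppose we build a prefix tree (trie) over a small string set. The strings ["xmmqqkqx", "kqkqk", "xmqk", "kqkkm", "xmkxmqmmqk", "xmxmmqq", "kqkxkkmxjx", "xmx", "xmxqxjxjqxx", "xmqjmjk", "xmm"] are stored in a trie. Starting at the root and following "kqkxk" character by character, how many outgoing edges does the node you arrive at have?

Follow the path "kqkxk" to its node, then look at its outgoing edges.
Characters that immediately follow "kqkxk" among the stored strings: {k}.
That node has 1 child edge.

1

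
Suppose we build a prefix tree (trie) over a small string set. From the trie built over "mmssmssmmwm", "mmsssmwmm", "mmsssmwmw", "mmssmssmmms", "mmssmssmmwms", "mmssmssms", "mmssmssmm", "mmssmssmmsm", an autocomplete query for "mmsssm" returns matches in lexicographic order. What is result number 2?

Filter for "mmsssm…" and sort: "mmsssmwmm", "mmsssmwmw"
The 2nd is mmsssmwmw.

mmsssmwmw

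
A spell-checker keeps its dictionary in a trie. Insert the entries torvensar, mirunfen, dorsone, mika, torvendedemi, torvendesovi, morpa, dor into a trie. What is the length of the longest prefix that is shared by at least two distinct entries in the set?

8

Equivalently: take the maximum, over all pairs, of their longest common prefix length.
"torvendedemi" and "torvendesovi" agree on "torvende" (8 characters) before diverging; nothing deeper is shared.
Longest shared-prefix length: 8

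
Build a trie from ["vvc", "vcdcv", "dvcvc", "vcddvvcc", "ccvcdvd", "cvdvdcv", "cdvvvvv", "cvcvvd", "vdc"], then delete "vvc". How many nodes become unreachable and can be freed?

A node on "vvc"'s path can go only if nothing else ends at it or branches off below it.
The suffix "vc" (2 nodes) is used only by "vvc"; the node for "v" still has the child "c", so pruning stops there.
Nodes removed: 2

2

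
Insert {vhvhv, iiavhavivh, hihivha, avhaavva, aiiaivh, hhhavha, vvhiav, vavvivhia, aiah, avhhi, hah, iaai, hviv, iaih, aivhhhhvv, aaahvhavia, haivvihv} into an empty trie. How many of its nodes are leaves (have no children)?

17

A leaf is a node with no children — equivalently, the end of a word that is not a proper prefix of any other stored word.
Those words: "aaahvhavia", "aiah", "aiiaivh", "aivhhhhvv", "avhaavva", "avhhi", "hah", "haivvihv", "hhhavha", "hihivha", "hviv", "iaai", "iaih", "iiavhavivh", "vavvivhia", "vhvhv", "vvhiav"
Leaf count: 17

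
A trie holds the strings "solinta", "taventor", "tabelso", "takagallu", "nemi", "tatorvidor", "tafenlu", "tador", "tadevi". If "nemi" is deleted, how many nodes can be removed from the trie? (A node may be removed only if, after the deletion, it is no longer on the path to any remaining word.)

After clearing the end-marker at "nemi", prune upward until reaching a node still needed by another word.
No other word shares any prefix with "nemi", so all 4 of its nodes go.
Nodes removed: 4

4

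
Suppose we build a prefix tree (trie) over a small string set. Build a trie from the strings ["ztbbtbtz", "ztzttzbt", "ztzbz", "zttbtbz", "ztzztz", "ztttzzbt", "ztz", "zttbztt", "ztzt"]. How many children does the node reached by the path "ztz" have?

Walk "ztz" from the root, arriving at one node.
Distinct next characters after "ztz": b, t, z.
That node has 3 child edges.

3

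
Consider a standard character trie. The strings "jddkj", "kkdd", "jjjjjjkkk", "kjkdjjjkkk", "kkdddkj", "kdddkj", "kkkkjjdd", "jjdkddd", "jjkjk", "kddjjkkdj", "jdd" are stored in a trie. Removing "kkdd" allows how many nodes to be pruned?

0

A node on "kkdd"'s path can go only if nothing else ends at it or branches off below it.
Every node on "kkdd" is still needed (e.g. by "kkdddkj"), so nothing is freed.
Nodes removed: 0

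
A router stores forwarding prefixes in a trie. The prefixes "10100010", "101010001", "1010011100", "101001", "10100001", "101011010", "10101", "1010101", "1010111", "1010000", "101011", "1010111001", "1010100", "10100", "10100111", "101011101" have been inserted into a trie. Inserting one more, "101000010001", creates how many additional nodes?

4

The longest prefix of "101000010001" already in the trie is "10100001" (length 8).
Each of the 4 remaining characters creates one node.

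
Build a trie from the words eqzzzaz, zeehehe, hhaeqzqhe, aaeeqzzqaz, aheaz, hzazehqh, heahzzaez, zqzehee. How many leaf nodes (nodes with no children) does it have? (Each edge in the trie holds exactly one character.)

Leaves are exactly the stored words that no other stored word extends.
Those words: "aaeeqzzqaz", "aheaz", "eqzzzaz", "heahzzaez", "hhaeqzqhe", "hzazehqh", "zeehehe", "zqzehee"
Leaf count: 8

8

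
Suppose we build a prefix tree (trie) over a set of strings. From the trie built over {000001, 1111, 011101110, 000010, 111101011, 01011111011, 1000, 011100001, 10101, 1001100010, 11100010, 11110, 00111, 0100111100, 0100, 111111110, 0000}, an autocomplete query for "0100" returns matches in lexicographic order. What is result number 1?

0100

Filter for "0100…" and sort: "0100", "0100111100"
Position 1: 0100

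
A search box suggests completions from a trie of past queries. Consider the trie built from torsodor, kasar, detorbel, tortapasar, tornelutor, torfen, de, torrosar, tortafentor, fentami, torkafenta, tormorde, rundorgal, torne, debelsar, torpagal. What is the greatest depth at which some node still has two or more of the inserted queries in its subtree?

The deepest shared node is where two words last agree before diverging.
"torne" and "tornelutor" agree on "torne" (5 characters) before diverging; nothing deeper is shared.
Longest shared-prefix length: 5

5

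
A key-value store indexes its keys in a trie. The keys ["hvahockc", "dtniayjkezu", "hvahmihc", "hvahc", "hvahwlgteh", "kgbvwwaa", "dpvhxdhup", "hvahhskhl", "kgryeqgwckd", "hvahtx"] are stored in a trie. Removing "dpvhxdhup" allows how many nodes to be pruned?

A node on "dpvhxdhup"'s path can go only if nothing else ends at it or branches off below it.
The suffix "pvhxdhup" (8 nodes) is used only by "dpvhxdhup"; the node for "d" still has the child "t", so pruning stops there.
Nodes removed: 8

8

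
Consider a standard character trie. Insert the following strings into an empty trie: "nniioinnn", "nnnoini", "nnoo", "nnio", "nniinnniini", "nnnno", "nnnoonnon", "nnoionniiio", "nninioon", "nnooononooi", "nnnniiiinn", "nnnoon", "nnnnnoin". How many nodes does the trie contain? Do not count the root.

Count nodes per top-level branch (shared prefixes stored once):
  'n'-branch (nniinnniini, nniioinnn, nninioon, nnio, nnnniiiinn, nnnnnoin, nnnno, nnnoini, nnnoon, nnnoonnon, nnoionniiio, nnoo, nnooononooi): 61 nodes
Sum: 61

61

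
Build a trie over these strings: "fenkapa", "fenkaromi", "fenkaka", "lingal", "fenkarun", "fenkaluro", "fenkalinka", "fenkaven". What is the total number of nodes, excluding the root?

Insert word by word; a character creates a node only if that edge doesn't already exist:
  "fenkapa" → 7 new (f, e, n, k, a, p, a)
  "fenkaromi" → prefix "fenka" already present; 4 new (r, o, m, i)
  "fenkaka" → prefix "fenka" already present; 2 new (k, a)
  "lingal" → 6 new (l, i, n, g, a, l)
  "fenkarun" → prefix "fenkar" already present; 2 new (u, n)
  "fenkaluro" → prefix "fenka" already present; 4 new (l, u, r, o)
  "fenkalinka" → prefix "fenkal" already present; 4 new (i, n, k, a)
  "fenkaven" → prefix "fenka" already present; 3 new (v, e, n)
Total nodes = 7 + 4 + 2 + 6 + 2 + 4 + 4 + 3 = 32

32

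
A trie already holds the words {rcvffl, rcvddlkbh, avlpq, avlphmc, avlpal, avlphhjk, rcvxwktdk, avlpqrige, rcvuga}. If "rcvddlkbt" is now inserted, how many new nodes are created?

The longest prefix of "rcvddlkbt" already in the trie is "rcvddlkb" (length 8).
Each of the 1 remaining characters creates one node.

1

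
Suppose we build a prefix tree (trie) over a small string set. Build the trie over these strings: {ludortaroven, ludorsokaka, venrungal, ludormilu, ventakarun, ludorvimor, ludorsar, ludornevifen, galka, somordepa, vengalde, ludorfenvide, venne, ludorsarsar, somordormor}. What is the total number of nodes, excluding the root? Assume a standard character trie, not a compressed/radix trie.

Trace insertions, counting only characters that open a new branch:
  "ludortaroven" → 12 new (l, u, d, o, r, t, a, r, o, v, e, n)
  "ludorsokaka" → prefix "ludor" already present; 6 new (s, o, k, a, k, a)
  "venrungal" → 9 new (v, e, n, r, u, n, g, a, l)
  "ludormilu" → prefix "ludor" already present; 4 new (m, i, l, u)
  "ventakarun" → prefix "ven" already present; 7 new (t, a, k, a, r, u, n)
  "ludorvimor" → prefix "ludor" already present; 5 new (v, i, m, o, r)
  "ludorsar" → prefix "ludors" already present; 2 new (a, r)
  "ludornevifen" → prefix "ludor" already present; 7 new (n, e, v, i, f, e, n)
  "galka" → 5 new (g, a, l, k, a)
  "somordepa" → 9 new (s, o, m, o, r, d, e, p, a)
  "vengalde" → prefix "ven" already present; 5 new (g, a, l, d, e)
  "ludorfenvide" → prefix "ludor" already present; 7 new (f, e, n, v, i, d, e)
  "venne" → prefix "ven" already present; 2 new (n, e)
  "ludorsarsar" → prefix "ludorsar" already present; 3 new (s, a, r)
  "somordormor" → prefix "somord" already present; 5 new (o, r, m, o, r)
Total nodes = 12 + 6 + 9 + 4 + 7 + 5 + 2 + 7 + 5 + 9 + 5 + 7 + 2 + 3 + 5 = 88

88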